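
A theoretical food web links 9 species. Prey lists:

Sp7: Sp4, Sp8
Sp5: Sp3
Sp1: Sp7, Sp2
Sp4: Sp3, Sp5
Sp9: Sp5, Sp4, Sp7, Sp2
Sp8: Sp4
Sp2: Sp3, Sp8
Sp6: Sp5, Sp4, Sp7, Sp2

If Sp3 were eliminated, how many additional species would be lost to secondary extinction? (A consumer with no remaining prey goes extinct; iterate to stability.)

Remove Sp3.
Round 1: Sp5 (all prey gone) → extinct.
Round 2: Sp4 (all prey gone) → extinct.
Round 3: Sp8 (all prey gone) → extinct.
Round 4: Sp7 (all prey gone), Sp2 (all prey gone) → extinct.
Round 5: Sp9 (all prey gone), Sp1 (all prey gone), Sp6 (all prey gone) → extinct.
No further losses. Total secondary extinctions: 8.

8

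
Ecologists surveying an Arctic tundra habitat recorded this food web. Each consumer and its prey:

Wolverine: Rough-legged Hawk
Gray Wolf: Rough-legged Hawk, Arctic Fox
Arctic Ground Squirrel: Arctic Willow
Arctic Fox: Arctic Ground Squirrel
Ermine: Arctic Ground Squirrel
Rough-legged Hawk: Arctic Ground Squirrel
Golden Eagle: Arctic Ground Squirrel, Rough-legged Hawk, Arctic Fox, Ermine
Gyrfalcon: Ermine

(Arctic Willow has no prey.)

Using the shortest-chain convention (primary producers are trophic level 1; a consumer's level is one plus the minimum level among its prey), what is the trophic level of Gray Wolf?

Trophic level 4

Arctic Willow is a producer → level 1.
Arctic Ground Squirrel eats Arctic Willow → level 2.
Rough-legged Hawk eats Arctic Ground Squirrel → level 3.
Gray Wolf eats Rough-legged Hawk → level 4.
No prey of Gray Wolf is below level 3, so 4 is the minimum.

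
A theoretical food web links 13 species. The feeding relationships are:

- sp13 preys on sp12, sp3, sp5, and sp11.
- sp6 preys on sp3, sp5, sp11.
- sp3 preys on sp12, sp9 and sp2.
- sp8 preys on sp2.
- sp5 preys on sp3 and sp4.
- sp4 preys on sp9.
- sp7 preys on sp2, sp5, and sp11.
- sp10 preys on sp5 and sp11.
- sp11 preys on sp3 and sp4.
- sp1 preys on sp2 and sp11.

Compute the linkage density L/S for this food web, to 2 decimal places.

There are L = 23 links among S = 13 species.
L/S = 23/13 = 1.7692 ≈ 1.77.

L/S = 1.77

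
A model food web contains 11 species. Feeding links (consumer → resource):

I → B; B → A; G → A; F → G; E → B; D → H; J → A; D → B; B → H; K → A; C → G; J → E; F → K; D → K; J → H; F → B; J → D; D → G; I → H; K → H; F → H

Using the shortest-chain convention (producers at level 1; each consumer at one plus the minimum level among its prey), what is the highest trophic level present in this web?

Producers (level 1): A, H.
Following each consumer down to its lowest-level prey: A → B → E (levels 1 through 3).
All prey of E (B 2) are at level 2 or above, so E is at level 1 + 2 = 3.
Every consumer has at least one prey at level 2 or below, so none exceeds level 3.

3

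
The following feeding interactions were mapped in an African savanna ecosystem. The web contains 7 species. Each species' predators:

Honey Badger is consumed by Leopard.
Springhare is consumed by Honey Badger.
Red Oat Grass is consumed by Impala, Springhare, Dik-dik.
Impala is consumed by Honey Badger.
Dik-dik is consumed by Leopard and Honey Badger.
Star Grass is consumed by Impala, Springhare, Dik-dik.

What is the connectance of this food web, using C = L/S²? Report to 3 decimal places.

C = 0.224

The web has S = 7 species and L = 11 feeding links.
C = L / S² = 11 / 49 = 0.2245 ≈ 0.224.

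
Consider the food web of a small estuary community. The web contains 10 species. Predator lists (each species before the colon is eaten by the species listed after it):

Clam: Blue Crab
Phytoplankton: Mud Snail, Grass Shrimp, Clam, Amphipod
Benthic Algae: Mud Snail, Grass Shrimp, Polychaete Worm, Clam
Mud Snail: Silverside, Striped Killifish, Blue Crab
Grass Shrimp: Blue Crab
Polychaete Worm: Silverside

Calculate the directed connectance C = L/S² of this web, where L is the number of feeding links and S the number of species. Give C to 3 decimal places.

C = 0.140

The web has S = 10 species and L = 14 feeding links.
C = L / S² = 14 / 100 = 0.1400 ≈ 0.140.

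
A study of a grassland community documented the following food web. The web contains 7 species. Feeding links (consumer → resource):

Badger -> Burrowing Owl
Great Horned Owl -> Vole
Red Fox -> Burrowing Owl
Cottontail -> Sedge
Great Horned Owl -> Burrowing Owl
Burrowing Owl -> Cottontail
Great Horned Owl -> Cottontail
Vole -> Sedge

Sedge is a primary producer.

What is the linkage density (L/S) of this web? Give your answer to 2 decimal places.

L/S = 1.14

There are L = 8 links among S = 7 species.
L/S = 8/7 = 1.1429 ≈ 1.14.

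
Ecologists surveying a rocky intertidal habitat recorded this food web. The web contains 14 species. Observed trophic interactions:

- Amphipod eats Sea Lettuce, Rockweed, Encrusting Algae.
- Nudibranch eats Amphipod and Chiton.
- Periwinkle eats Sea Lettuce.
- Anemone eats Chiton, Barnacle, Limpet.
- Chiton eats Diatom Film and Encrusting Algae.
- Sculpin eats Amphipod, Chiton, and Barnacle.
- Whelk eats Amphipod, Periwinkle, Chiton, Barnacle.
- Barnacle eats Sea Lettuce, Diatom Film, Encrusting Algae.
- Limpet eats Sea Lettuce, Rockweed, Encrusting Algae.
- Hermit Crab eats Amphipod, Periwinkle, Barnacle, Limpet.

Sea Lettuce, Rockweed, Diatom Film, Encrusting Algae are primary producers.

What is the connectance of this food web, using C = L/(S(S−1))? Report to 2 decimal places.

The web has S = 14 species and L = 28 feeding links.
C = L / (S(S−1)) = 28 / 182 = 0.1538 ≈ 0.15.

C = 0.15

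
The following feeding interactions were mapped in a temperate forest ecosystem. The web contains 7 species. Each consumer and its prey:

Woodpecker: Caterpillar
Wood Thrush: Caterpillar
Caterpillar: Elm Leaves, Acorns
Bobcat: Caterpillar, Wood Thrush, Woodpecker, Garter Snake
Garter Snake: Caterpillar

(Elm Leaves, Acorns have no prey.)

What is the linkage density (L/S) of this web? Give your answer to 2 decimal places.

L/S = 1.29

There are L = 9 links among S = 7 species.
L/S = 9/7 = 1.2857 ≈ 1.29.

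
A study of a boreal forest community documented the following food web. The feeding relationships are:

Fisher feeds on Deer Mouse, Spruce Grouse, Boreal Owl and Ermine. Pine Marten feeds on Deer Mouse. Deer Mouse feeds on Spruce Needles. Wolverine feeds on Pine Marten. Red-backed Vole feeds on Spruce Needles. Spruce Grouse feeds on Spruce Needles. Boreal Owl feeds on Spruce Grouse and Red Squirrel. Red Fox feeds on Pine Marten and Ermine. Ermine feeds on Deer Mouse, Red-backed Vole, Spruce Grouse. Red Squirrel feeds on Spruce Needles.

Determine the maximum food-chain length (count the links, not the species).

3 links

One longest chain: Spruce Needles → Deer Mouse → Pine Marten → Wolverine.
It has 4 species and 3 links.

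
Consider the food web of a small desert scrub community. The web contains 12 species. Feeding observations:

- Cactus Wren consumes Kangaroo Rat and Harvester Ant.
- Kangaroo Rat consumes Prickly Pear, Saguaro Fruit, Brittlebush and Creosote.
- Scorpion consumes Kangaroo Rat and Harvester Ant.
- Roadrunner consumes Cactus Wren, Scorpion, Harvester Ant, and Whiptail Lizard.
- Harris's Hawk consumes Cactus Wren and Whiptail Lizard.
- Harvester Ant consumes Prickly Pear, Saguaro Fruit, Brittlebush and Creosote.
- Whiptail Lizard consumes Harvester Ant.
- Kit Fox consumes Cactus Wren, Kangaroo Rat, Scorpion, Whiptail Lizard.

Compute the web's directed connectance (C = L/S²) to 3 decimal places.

The web has S = 12 species and L = 23 feeding links.
C = L / S² = 23 / 144 = 0.1597 ≈ 0.160.

C = 0.160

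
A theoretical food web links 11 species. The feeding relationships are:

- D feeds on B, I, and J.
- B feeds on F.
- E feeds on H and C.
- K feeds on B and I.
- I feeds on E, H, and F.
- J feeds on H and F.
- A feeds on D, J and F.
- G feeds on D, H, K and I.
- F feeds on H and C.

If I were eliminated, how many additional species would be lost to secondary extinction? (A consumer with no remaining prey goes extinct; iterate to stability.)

0

Remove I.
Every predator of it retains at least one other prey: D still has B, J; K still has B; G still has H, D, K.
No consumer loses all prey, so no secondary extinctions occur.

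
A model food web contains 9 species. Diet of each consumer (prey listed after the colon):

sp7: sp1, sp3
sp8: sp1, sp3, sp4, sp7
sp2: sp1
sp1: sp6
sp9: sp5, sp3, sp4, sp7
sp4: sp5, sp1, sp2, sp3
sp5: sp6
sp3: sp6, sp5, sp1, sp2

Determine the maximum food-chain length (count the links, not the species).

5 links

One longest chain: sp6 → sp1 → sp2 → sp3 → sp4 → sp9.
It has 6 species and 5 links.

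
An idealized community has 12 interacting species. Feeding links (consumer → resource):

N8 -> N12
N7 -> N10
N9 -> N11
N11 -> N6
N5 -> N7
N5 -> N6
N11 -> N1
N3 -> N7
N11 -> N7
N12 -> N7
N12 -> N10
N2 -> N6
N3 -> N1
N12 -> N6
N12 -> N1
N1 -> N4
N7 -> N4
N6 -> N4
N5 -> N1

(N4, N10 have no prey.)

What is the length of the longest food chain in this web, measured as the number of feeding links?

One longest chain: N4 → N6 → N11 → N9.
It has 4 species and 3 links.

3 links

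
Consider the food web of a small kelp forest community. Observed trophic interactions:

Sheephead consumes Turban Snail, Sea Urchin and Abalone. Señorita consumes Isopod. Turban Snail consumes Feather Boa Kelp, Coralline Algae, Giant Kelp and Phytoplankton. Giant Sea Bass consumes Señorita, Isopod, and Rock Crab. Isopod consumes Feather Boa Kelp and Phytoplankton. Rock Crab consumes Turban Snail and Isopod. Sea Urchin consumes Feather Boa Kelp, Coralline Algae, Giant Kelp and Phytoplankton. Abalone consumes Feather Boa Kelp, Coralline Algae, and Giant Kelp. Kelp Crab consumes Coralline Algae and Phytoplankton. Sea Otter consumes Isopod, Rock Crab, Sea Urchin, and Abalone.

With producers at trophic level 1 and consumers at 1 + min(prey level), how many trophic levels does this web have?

Producers (level 1): Feather Boa Kelp, Coralline Algae, Giant Kelp, Phytoplankton.
Following each consumer down to its lowest-level prey: Feather Boa Kelp → Abalone → Sheephead (levels 1 through 3).
All prey of Sheephead (Abalone 2, Turban Snail 2, Sea Urchin 2) are at level 2 or above, so Sheephead is at level 1 + 2 = 3.
Every consumer has at least one prey at level 2 or below, so none exceeds level 3.

3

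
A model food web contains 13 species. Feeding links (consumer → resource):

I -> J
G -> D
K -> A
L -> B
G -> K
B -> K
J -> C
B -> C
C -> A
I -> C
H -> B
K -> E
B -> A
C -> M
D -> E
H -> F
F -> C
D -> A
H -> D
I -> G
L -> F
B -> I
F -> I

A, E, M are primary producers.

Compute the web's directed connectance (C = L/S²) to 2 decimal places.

The web has S = 13 species and L = 23 feeding links.
C = L / S² = 23 / 169 = 0.1361 ≈ 0.14.

C = 0.14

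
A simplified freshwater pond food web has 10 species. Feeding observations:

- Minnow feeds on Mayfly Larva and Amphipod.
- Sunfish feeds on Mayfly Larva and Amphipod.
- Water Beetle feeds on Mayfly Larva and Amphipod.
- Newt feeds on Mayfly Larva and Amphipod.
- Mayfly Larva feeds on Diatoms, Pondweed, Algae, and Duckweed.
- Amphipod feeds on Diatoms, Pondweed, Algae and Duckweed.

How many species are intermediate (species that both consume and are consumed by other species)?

Intermediate species (has both prey and predators): Mayfly Larva, Amphipod.
Count: 2.

2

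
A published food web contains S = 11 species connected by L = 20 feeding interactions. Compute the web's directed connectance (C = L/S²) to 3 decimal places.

The web has S = 11 species and L = 20 feeding links.
C = L / S² = 20 / 121 = 0.1653 ≈ 0.165.

C = 0.165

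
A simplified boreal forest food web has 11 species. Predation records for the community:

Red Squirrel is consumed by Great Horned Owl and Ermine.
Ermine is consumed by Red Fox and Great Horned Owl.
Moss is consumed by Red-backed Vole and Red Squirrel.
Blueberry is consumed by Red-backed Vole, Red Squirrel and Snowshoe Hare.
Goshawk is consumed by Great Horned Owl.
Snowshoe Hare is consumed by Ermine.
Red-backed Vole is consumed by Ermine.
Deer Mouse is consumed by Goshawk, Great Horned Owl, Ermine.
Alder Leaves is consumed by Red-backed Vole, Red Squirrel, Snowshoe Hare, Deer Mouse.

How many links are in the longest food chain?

3 links

One longest chain: Alder Leaves → Deer Mouse → Goshawk → Great Horned Owl.
It has 4 species and 3 links.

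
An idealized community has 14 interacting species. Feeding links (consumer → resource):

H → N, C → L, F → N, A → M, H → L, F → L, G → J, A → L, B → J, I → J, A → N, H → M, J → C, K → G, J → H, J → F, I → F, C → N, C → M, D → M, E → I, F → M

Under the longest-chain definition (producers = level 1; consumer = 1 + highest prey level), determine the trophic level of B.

M is a producer → level 1.
H eats M (level 1); other prey at levels: L 1, N 1 → level 2.
J eats H (level 2); other prey at levels: F 2, C 2 → level 3.
B eats J → level 4.

Trophic level 4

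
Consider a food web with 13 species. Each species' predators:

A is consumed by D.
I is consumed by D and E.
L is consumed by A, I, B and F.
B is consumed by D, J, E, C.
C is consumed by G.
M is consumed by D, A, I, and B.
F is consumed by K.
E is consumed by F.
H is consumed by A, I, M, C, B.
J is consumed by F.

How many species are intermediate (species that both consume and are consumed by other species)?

Intermediate species (has both prey and predators): M, B, A, I, C, E, J, F.
Count: 8.

8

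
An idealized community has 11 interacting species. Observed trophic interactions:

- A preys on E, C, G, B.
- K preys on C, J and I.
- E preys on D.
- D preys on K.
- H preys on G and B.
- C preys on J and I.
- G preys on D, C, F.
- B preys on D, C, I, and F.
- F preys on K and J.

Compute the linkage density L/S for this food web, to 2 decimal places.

L/S = 2.00

There are L = 22 links among S = 11 species.
L/S = 22/11 = 2.0000 ≈ 2.00.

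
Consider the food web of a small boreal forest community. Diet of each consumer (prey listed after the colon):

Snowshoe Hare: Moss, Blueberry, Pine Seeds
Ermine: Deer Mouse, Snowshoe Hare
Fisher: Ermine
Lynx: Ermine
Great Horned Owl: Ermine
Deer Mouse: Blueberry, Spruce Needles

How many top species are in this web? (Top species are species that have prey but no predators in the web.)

3

Top species (has prey, but nothing eats it): Lynx, Great Horned Owl, Fisher.
Count: 3.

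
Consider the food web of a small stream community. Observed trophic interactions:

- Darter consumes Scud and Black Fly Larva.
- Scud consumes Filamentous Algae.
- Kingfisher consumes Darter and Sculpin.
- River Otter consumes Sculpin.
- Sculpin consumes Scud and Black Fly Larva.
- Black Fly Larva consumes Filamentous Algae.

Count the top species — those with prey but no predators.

Top species (has prey, but nothing eats it): River Otter, Kingfisher.
Count: 2.

2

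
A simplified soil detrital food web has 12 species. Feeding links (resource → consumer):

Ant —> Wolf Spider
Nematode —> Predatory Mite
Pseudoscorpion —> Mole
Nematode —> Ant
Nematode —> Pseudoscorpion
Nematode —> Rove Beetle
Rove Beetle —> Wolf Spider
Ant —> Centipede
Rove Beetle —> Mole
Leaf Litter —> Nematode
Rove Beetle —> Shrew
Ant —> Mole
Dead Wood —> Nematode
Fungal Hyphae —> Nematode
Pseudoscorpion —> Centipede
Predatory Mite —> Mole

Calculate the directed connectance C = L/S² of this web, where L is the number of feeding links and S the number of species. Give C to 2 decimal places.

The web has S = 12 species and L = 16 feeding links.
C = L / S² = 16 / 144 = 0.1111 ≈ 0.11.

C = 0.11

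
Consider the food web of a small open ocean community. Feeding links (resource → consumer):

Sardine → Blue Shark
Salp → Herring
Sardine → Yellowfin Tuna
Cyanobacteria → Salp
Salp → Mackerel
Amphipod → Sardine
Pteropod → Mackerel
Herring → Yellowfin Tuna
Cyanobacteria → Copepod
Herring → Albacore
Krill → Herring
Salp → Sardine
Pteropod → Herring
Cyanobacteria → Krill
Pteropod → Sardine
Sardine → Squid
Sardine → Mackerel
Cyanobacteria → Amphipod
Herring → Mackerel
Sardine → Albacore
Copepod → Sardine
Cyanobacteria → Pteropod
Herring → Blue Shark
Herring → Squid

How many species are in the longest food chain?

4 species

One longest chain: Cyanobacteria → Pteropod → Herring → Yellowfin Tuna.
It has 4 species and 3 links.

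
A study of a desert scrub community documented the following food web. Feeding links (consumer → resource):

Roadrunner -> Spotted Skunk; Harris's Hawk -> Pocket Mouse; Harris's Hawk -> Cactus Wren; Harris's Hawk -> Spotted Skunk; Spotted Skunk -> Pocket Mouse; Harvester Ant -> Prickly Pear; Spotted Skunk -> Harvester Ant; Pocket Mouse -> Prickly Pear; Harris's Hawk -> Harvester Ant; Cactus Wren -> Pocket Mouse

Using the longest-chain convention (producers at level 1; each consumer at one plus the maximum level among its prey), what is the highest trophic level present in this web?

4

Producers (level 1): Prickly Pear.
Prickly Pear → Harvester Ant → Spotted Skunk → Harris's Hawk gives Harris's Hawk level 4.
No species has a prey at level 4, so no species reaches level 5.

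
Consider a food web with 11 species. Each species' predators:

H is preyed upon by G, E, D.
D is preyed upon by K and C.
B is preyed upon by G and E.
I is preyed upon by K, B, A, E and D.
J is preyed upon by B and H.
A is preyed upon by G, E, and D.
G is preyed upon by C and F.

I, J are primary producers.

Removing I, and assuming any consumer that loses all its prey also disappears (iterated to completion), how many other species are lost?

Remove I.
Round 1: A (all prey gone) → extinct.
No further losses. Total secondary extinctions: 1.

1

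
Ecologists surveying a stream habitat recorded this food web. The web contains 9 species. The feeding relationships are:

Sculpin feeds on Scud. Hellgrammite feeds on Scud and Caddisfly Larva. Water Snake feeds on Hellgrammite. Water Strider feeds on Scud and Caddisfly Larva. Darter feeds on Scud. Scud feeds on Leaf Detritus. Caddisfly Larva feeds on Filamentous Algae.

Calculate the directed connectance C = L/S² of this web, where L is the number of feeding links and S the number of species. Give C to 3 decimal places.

C = 0.111

The web has S = 9 species and L = 9 feeding links.
C = L / S² = 9 / 81 = 0.1111 ≈ 0.111.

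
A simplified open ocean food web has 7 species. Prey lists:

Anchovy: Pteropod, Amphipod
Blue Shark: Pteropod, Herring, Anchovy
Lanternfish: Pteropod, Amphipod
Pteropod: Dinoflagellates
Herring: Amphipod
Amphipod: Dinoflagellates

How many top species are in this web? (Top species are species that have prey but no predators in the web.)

Top species (has prey, but nothing eats it): Lanternfish, Blue Shark.
Count: 2.

2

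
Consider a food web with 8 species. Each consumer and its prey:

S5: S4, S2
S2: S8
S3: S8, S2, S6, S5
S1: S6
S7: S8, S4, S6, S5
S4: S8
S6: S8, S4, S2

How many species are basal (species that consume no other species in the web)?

1

Basal species (no prey listed): S8.
Count: 1.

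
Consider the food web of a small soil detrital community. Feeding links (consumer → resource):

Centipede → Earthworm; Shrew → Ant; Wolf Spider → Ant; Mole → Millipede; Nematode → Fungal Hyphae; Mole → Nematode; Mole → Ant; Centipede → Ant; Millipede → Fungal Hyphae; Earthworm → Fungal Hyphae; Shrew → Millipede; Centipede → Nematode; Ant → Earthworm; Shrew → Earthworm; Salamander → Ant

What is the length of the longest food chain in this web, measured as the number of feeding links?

One longest chain: Fungal Hyphae → Earthworm → Ant → Wolf Spider.
It has 4 species and 3 links.

3 links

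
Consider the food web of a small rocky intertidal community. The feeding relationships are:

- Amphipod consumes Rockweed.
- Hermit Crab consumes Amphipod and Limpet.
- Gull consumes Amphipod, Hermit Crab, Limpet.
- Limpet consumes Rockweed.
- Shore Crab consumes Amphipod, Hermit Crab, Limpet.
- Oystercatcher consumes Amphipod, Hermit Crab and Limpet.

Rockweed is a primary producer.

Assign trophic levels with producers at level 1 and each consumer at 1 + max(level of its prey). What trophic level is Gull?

Trophic level 4

Rockweed is a producer → level 1.
Limpet eats Rockweed → level 2.
Hermit Crab eats Limpet (level 2); other prey at levels: Amphipod 2 → level 3.
Gull eats Hermit Crab (level 3); other prey at levels: Limpet 2, Amphipod 2 → level 4.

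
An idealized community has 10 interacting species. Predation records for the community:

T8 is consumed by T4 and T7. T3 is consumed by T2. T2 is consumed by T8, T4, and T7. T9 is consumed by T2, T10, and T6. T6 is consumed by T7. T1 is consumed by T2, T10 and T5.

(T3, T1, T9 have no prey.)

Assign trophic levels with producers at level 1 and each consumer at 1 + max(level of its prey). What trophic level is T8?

Trophic level 3

T3 is a producer → level 1.
T2 eats T3 (level 1); other prey at levels: T1 1, T9 1 → level 2.
T8 eats T2 → level 3.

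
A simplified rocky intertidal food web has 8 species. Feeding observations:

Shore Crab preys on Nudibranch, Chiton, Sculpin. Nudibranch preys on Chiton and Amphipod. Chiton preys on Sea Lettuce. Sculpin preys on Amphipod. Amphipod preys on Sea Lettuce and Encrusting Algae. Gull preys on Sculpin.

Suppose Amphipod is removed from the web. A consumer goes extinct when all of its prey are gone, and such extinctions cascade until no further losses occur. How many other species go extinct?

Remove Amphipod.
Round 1: Sculpin (all prey gone) → extinct.
Round 2: Gull (all prey gone) → extinct.
No further losses. Total secondary extinctions: 2.

2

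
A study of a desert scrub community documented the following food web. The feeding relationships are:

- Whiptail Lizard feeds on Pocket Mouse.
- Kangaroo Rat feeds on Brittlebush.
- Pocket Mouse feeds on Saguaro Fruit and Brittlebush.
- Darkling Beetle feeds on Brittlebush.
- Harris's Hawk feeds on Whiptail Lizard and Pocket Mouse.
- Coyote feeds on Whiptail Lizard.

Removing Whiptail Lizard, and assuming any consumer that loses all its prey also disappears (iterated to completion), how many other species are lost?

1

Remove Whiptail Lizard.
Round 1: Coyote (all prey gone) → extinct.
No further losses. Total secondary extinctions: 1.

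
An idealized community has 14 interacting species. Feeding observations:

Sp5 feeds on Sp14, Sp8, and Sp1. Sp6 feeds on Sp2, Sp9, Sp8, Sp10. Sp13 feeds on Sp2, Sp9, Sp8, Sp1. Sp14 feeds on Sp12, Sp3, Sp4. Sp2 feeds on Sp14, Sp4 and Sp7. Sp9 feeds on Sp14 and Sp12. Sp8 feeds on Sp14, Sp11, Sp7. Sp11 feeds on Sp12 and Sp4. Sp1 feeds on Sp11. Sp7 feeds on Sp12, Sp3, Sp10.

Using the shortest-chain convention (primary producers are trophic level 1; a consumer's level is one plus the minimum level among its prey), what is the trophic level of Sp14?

Sp4 is a producer → level 1.
Sp14 eats Sp4 → level 2.

Trophic level 2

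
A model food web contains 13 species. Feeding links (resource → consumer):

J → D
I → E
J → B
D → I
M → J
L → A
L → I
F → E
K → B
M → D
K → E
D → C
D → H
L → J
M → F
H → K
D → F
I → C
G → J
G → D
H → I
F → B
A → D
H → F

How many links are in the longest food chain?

5 links

One longest chain: L → A → D → H → F → E.
It has 6 species and 5 links.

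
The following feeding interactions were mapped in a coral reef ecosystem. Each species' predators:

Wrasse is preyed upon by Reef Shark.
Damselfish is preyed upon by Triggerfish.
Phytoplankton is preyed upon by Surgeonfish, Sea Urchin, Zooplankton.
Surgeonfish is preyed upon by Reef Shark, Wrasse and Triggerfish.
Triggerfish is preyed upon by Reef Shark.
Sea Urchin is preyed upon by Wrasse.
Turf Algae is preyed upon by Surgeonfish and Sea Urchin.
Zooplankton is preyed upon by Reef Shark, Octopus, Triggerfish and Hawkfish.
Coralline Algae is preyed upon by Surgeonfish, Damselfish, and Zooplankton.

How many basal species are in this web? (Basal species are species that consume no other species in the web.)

Basal species (no prey listed): Coralline Algae, Turf Algae, Phytoplankton.
Count: 3.

3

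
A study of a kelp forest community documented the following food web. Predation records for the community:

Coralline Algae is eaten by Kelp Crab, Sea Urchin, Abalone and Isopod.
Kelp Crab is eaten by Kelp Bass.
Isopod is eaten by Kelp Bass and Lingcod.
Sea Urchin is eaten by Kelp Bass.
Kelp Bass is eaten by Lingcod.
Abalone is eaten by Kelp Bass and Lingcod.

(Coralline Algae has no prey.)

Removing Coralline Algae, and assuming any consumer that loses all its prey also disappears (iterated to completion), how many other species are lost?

Remove Coralline Algae.
Round 1: Abalone (all prey gone), Kelp Crab (all prey gone), Sea Urchin (all prey gone), Isopod (all prey gone) → extinct.
Round 2: Kelp Bass (all prey gone) → extinct.
Round 3: Lingcod (all prey gone) → extinct.
No further losses. Total secondary extinctions: 6.

6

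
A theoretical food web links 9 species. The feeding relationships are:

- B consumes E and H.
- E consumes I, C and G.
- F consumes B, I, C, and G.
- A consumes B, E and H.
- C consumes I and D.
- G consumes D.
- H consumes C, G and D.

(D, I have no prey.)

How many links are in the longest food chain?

One longest chain: D → G → E → B → F.
It has 5 species and 4 links.

4 links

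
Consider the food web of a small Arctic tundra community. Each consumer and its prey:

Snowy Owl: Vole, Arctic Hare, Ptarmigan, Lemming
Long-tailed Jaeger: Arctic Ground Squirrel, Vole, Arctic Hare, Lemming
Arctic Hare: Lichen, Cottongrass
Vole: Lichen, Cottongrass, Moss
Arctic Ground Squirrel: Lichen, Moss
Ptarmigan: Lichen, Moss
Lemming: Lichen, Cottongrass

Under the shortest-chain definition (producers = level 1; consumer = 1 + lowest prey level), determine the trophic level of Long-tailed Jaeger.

Lichen is a producer → level 1.
Arctic Ground Squirrel eats Lichen → level 2.
Long-tailed Jaeger eats Arctic Ground Squirrel → level 3.
No prey of Long-tailed Jaeger is below level 2, so 3 is the minimum.

Trophic level 3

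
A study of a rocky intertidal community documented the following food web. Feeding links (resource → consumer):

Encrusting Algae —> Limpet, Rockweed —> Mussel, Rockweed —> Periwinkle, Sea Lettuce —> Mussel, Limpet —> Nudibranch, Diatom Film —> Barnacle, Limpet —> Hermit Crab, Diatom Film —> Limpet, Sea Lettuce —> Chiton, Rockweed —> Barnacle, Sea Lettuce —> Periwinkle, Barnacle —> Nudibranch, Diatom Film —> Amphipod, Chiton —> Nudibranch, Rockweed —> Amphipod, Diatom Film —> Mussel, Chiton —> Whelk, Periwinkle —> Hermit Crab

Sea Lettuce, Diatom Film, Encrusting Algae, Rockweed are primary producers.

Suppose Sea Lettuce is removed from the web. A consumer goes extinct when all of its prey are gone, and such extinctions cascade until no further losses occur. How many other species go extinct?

Remove Sea Lettuce.
Round 1: Chiton (all prey gone) → extinct.
Round 2: Whelk (all prey gone) → extinct.
No further losses. Total secondary extinctions: 2.

2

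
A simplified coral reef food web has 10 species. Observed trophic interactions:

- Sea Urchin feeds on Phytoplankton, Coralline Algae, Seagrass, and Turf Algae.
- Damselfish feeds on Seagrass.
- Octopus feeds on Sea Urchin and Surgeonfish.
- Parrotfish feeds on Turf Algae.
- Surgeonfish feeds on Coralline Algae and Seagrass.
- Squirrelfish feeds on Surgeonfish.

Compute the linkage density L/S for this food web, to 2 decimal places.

L/S = 1.10

There are L = 11 links among S = 10 species.
L/S = 11/10 = 1.1000 ≈ 1.10.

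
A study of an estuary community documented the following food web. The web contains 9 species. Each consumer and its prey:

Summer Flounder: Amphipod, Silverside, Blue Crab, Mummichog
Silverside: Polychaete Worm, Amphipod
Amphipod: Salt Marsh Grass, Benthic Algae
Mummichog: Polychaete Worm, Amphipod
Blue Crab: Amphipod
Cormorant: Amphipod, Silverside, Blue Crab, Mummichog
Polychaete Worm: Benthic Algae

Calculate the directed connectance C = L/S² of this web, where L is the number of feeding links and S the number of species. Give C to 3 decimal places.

C = 0.198

The web has S = 9 species and L = 16 feeding links.
C = L / S² = 16 / 81 = 0.1975 ≈ 0.198.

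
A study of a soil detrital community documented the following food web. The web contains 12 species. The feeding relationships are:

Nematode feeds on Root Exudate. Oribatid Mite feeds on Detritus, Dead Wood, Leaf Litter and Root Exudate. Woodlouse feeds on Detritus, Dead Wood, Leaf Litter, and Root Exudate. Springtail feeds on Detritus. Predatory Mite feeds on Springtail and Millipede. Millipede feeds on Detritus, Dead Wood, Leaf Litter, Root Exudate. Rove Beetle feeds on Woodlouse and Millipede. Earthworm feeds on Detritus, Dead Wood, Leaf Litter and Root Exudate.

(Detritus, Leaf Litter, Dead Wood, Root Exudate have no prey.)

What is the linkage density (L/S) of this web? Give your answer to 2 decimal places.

L/S = 1.83

There are L = 22 links among S = 12 species.
L/S = 22/12 = 1.8333 ≈ 1.83.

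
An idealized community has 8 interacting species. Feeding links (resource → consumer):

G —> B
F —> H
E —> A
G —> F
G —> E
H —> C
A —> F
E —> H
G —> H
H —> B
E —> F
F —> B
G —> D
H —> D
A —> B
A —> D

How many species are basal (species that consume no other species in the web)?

1

Basal species (no prey listed): G.
Count: 1.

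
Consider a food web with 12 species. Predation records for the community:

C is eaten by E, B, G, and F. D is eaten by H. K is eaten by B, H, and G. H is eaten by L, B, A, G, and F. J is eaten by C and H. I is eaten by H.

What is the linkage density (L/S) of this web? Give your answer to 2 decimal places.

L/S = 1.33

There are L = 16 links among S = 12 species.
L/S = 16/12 = 1.3333 ≈ 1.33.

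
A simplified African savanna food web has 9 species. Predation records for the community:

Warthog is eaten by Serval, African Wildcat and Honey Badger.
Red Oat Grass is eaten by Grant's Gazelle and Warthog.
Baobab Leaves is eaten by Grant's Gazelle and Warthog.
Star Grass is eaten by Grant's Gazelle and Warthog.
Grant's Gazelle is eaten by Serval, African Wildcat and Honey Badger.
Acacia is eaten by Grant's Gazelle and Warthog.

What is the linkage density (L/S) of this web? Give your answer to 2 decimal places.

L/S = 1.56

There are L = 14 links among S = 9 species.
L/S = 14/9 = 1.5556 ≈ 1.56.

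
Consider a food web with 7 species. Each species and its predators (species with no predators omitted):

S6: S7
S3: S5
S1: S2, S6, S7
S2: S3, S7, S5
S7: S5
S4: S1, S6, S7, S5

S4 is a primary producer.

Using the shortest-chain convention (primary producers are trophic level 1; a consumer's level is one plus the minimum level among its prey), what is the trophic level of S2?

S4 is a producer → level 1.
S1 eats S4 → level 2.
S2 eats S1 → level 3.
No prey of S2 is below level 2, so 3 is the minimum.

Trophic level 3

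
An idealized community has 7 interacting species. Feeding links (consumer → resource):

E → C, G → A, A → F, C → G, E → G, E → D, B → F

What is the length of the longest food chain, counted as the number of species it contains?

One longest chain: F → A → G → C → E.
It has 5 species and 4 links.

5 species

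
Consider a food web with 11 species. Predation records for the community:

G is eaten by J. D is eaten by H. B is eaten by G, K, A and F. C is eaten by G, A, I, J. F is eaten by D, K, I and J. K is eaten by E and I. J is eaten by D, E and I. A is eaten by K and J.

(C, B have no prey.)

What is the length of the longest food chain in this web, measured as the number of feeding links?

4 links

One longest chain: C → G → J → D → H.
It has 5 species and 4 links.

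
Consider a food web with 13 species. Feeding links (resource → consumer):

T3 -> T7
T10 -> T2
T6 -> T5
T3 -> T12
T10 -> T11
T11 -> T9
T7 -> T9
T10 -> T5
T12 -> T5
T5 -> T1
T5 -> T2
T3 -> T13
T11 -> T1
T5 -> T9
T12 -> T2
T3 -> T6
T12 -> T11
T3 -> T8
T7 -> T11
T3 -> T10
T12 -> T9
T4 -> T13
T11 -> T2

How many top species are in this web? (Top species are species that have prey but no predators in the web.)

Top species (has prey, but nothing eats it): T8, T13, T2, T1, T9.
Count: 5.

5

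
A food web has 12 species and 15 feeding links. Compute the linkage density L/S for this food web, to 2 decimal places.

L/S = 1.25

There are L = 15 links among S = 12 species.
L/S = 15/12 = 1.2500 ≈ 1.25.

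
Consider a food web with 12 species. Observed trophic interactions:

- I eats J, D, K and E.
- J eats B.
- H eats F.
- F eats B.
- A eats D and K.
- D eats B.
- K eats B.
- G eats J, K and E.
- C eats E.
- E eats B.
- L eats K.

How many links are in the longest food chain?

2 links

One longest chain: B → K → L.
It has 3 species and 2 links.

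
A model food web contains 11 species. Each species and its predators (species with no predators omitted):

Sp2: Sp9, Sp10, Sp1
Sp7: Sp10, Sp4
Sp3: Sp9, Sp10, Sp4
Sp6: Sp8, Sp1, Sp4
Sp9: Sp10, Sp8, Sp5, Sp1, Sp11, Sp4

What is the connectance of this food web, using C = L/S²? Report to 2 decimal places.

C = 0.14

The web has S = 11 species and L = 17 feeding links.
C = L / S² = 17 / 121 = 0.1405 ≈ 0.14.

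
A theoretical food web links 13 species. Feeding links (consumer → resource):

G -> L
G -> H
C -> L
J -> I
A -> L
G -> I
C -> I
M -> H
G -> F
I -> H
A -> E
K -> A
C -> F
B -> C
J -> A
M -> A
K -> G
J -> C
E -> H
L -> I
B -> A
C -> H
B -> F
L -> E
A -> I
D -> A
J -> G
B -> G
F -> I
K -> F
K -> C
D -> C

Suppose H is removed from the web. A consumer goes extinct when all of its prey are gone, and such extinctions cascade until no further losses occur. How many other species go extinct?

Remove H.
Round 1: E (all prey gone), I (all prey gone) → extinct.
Round 2: F (all prey gone), L (all prey gone) → extinct.
Round 3: A (all prey gone), C (all prey gone), G (all prey gone) → extinct.
Round 4: M (all prey gone), B (all prey gone), D (all prey gone), J (all prey gone), K (all prey gone) → extinct.
No further losses. Total secondary extinctions: 12.

12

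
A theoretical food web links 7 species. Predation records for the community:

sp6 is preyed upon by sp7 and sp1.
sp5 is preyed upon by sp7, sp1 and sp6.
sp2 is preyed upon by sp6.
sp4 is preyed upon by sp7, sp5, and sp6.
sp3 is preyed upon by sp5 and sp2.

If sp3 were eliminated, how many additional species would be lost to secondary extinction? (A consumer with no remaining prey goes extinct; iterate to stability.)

Remove sp3.
Round 1: sp2 (all prey gone) → extinct.
No further losses. Total secondary extinctions: 1.

1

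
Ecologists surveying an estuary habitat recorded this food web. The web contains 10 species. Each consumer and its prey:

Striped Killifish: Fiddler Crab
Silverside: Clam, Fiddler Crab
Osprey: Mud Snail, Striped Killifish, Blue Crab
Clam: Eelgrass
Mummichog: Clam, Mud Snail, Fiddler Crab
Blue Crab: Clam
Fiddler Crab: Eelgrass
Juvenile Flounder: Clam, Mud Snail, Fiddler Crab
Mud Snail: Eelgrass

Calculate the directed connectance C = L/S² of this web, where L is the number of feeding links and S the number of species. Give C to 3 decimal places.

The web has S = 10 species and L = 16 feeding links.
C = L / S² = 16 / 100 = 0.1600 ≈ 0.160.

C = 0.160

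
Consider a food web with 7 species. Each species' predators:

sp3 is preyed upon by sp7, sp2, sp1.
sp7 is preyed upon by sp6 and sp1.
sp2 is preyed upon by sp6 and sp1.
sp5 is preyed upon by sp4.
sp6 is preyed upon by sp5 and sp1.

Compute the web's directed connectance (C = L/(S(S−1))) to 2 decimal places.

The web has S = 7 species and L = 10 feeding links.
C = L / (S(S−1)) = 10 / 42 = 0.2381 ≈ 0.24.

C = 0.24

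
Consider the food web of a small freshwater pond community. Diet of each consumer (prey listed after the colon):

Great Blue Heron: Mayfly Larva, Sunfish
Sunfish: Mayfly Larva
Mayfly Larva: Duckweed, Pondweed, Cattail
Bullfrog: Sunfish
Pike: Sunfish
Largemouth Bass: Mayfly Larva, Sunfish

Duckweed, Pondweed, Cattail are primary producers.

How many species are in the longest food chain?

4 species

One longest chain: Duckweed → Mayfly Larva → Sunfish → Pike.
It has 4 species and 3 links.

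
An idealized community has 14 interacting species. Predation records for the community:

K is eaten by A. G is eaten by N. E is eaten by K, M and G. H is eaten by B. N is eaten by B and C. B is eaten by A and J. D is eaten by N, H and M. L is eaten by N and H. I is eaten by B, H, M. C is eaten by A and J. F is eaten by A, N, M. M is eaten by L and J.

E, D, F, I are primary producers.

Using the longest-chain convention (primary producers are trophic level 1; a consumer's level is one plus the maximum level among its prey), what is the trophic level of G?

E is a producer → level 1.
G eats E → level 2.

Trophic level 2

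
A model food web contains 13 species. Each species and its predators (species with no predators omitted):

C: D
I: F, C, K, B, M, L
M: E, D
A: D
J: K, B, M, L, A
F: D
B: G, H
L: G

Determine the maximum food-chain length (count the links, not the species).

One longest chain: I → M → E.
It has 3 species and 2 links.

2 links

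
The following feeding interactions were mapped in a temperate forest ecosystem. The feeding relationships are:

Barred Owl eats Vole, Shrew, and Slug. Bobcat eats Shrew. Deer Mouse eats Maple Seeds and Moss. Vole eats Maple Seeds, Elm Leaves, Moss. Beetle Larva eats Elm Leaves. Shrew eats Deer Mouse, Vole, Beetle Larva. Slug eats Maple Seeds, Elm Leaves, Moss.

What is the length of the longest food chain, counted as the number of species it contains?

One longest chain: Elm Leaves → Vole → Shrew → Barred Owl.
It has 4 species and 3 links.

4 species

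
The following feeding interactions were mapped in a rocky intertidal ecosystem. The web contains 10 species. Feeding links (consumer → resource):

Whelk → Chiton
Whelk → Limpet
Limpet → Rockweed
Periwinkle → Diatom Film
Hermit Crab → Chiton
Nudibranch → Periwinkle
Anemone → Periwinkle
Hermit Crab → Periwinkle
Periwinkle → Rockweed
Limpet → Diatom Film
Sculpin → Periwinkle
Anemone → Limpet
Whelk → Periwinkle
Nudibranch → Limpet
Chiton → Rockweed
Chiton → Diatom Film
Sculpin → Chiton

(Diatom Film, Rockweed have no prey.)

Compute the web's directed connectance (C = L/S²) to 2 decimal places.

The web has S = 10 species and L = 17 feeding links.
C = L / S² = 17 / 100 = 0.1700 ≈ 0.17.

C = 0.17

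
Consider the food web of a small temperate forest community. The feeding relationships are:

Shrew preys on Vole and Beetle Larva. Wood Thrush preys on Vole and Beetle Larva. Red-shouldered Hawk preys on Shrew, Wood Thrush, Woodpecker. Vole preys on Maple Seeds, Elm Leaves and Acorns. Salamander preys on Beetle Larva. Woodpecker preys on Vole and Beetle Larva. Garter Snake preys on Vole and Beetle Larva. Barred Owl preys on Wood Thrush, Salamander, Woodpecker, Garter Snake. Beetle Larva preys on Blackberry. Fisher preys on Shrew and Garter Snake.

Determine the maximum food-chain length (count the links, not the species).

3 links

One longest chain: Blackberry → Beetle Larva → Woodpecker → Red-shouldered Hawk.
It has 4 species and 3 links.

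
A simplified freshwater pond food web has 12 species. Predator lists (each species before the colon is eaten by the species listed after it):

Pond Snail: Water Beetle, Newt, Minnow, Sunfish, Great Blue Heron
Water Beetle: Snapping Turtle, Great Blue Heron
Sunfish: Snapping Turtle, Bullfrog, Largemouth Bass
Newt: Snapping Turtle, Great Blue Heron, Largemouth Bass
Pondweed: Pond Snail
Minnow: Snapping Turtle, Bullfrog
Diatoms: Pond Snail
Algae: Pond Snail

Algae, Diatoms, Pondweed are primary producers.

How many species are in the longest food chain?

One longest chain: Algae → Pond Snail → Water Beetle → Snapping Turtle.
It has 4 species and 3 links.

4 species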